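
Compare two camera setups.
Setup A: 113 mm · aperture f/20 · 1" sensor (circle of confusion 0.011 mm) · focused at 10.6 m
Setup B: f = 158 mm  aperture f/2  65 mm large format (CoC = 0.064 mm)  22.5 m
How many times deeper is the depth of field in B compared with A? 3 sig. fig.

Setup A: H = 113²/(20×0.011) + 113 ≈ 58153.9 mm; DoF = Df − Dn = 12937.6 − 8977.9 ≈ 3959.7 mm.
Setup B: H = 158²/(2×0.064) + 158 ≈ 195189.2 mm; DoF = Df − Dn = 25411.0 − 20187.4 ≈ 5223.6 mm.
Ratio = 5223.6 / 3959.7 ≈ 1.32.

1.32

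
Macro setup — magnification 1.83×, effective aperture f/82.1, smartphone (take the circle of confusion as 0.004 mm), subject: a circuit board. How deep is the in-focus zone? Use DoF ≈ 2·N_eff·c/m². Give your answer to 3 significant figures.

0.196 mm

At magnification m, DoF ≈ 2·N_eff·c/m² = 2 × 82.1 × 0.004 / 1.83² = 0.6568 / 3.349 ≈ 0.196 mm.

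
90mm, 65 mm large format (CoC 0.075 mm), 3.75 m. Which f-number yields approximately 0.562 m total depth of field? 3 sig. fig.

f/2.20

Write h = H − f = f²/(N·c). The thin-lens limits are Dn = s·h/(h + (s−f)) and Df = s·h/(h − (s−f)), so DoF = Df − Dn = 2·s·(s−f)·h / (h² − (s−f)²).
That is a quadratic in h: DoF·h² − 2·s·(s−f)·h − DoF·(s−f)² = 0 ⇒ h = (s−f)·(s + √(s² + DoF²)) / DoF = 3660 × (3750 + √(3750² + 562²)) / 562 = 3660 × (3750 + 3791.88) / 562 ≈ 49116 mm.
Then N = f²/(c·h) = 90² / (0.075 × 49116) = 8100 / 3683.7 ≈ 2.20.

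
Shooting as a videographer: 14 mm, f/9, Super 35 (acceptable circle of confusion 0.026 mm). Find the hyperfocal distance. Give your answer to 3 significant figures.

Hyperfocal distance H = f²/(N·c) + f = 14²/(9 × 0.026) + 14 = 196/0.234 + 14 ≈ 851.6 mm ≈ 0.852 m.

0.852 m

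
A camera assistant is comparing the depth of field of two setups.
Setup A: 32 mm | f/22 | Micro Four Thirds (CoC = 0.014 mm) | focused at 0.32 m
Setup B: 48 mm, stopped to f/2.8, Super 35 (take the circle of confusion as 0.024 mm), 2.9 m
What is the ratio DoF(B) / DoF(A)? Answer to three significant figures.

Setup A: H = 32²/(22×0.014) + 32 ≈ 3356.7 mm; DoF = Df − Dn = 350.349 − 294.490 ≈ 55.859 mm.
Setup B: H = 48²/(2.8×0.024) + 48 ≈ 34333.7 mm; DoF = Df − Dn = 3163.12 − 2677.29 ≈ 485.83 mm.
Ratio = 485.83 / 55.859 ≈ 8.70.

8.70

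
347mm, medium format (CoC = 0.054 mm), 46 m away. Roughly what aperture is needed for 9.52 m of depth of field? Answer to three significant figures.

f/5

Write h = H − f = f²/(N·c). The thin-lens limits are Dn = s·h/(h + (s−f)) and Df = s·h/(h − (s−f)), so DoF = Df − Dn = 2·s·(s−f)·h / (h² − (s−f)²).
That is a quadratic in h: DoF·h² − 2·s·(s−f)·h − DoF·(s−f)² = 0 ⇒ h = (s−f)·(s + √(s² + DoF²)) / DoF = 45653 × (46000 + √(46000² + 9520²)) / 9520 = 45653 × (46000 + 46974.8) / 9520 ≈ 445859 mm.
Then N = f²/(c·h) = 347² / (0.054 × 445859) = 120409 / 24076 ≈ 5.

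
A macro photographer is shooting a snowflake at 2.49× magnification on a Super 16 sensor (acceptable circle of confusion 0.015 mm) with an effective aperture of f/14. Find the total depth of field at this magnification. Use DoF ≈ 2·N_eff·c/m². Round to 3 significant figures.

0.0677 mm

At magnification m, DoF ≈ 2·N_eff·c/m² = 2 × 14 × 0.015 / 2.49² = 0.42 / 6.2 ≈ 0.0677 mm.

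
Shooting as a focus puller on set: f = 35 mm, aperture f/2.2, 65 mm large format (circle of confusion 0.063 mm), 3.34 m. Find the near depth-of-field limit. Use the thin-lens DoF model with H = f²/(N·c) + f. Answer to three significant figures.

Hyperfocal distance H = f²/(N·c) + f = 35²/(2.2 × 0.063) + 35 = 1225/0.1386 + 35 ≈ 8873.4 mm ≈ 8.873 m.
Near limit Dn = s·(H − f)/(H + s − 2f) = 3340 × (8873.4 − 35) / (8873.4 + 3340 − 2 × 35) = 3340 × 8838.4 / 12143.4 ≈ 2431.0 mm ≈ 2.43 m.

2.43 m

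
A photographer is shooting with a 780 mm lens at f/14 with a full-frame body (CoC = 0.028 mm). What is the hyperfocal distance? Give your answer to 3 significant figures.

Hyperfocal distance H = f²/(N·c) + f = 780²/(14 × 0.028) + 780 = 608400/0.392 + 780 ≈ 1552820.8 mm ≈ 1550 m.

1550 m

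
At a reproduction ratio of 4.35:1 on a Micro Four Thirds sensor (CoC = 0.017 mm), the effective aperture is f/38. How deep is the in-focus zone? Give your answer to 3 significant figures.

At magnification m, DoF ≈ 2·N_eff·c/m² = 2 × 38 × 0.017 / 4.35² = 1.292 / 18.92 ≈ 0.0683 mm.

0.0683 mm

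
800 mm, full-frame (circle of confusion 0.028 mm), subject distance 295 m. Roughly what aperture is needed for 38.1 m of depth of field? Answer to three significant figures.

Write h = H − f = f²/(N·c). The thin-lens limits are Dn = s·h/(h + (s−f)) and Df = s·h/(h − (s−f)), so DoF = Df − Dn = 2·s·(s−f)·h / (h² − (s−f)²).
That is a quadratic in h: DoF·h² − 2·s·(s−f)·h − DoF·(s−f)² = 0 ⇒ h = (s−f)·(s + √(s² + DoF²)) / DoF = 294200 × (295000 + √(295000² + 38100²)) / 38100 = 294200 × (295000 + 297450) / 38100 ≈ 4574773 mm.
Then N = f²/(c·h) = 800² / (0.028 × 4574773) = 640000 / 128094 ≈ 5.

f/5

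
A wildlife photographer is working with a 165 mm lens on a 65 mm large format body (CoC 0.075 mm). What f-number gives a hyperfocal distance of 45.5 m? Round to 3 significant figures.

f/8.01

Rearrange H = f²/(N·c) + f for N: N = f² / ((H − f)·c).
N = 165² / ((45500 − 165) × 0.075) = 27225 / 3400 ≈ 8.01.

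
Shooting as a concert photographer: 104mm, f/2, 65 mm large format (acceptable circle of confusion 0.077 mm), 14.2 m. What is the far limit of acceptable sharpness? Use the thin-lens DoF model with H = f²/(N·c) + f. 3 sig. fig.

17.8 m

Hyperfocal distance H = f²/(N·c) + f = 104²/(2 × 0.077) + 104 = 10816/0.154 + 104 ≈ 70337.8 mm ≈ 70.34 m.
Far limit Df = s·(H − f)/(H − s) = 14200 × (70337.8 − 104) / (70337.8 − 14200) = 14200 × 70233.8 / 56137.8 ≈ 17766 mm ≈ 17.8 m.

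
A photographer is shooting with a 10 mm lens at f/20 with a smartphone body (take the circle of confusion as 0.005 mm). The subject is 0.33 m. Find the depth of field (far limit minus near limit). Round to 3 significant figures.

Hyperfocal distance H = f²/(N·c) + f = 10²/(20 × 0.005) + 10 = 100/0.1 + 10 ≈ 1010.0 mm ≈ 1.010 m.
Near limit Dn = s·(H − f)/(H + s − 2f) = 330 × (1010.0 − 10) / (1010.0 + 330 − 2 × 10) = 330 × 1000.0 / 1320.0 ≈ 250.00 mm.
Far limit Df = s·(H − f)/(H − s) = 330 × (1010.0 − 10) / (1010.0 − 330) = 330 × 1000.0 / 680.0 ≈ 485.29 mm.
Depth of field = Df − Dn = 485.29 − 250.00 ≈ 235.29 mm.

235 mm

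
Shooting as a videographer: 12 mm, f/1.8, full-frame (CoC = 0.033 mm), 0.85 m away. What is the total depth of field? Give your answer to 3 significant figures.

0.667 m

Hyperfocal distance H = f²/(N·c) + f = 12²/(1.8 × 0.033) + 12 = 144/0.0594 + 12 ≈ 2436.2 mm ≈ 2.436 m.
Near limit Dn = s·(H − f)/(H + s − 2f) = 850 × (2436.2 − 12) / (2436.2 + 850 − 2 × 12) = 850 × 2424.2 / 3262.2 ≈ 631.65 mm.
Far limit Df = s·(H − f)/(H − s) = 850 × (2436.2 − 12) / (2436.2 − 850) = 850 × 2424.2 / 1586.2 ≈ 1299.05 mm.
Depth of field = Df − Dn = 1299.05 − 631.65 ≈ 667.40 mm ≈ 0.667 m.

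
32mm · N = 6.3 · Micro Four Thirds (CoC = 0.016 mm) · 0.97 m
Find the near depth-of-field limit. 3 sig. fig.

0.888 m

Hyperfocal distance H = f²/(N·c) + f = 32²/(6.3 × 0.016) + 32 = 1024/0.1008 + 32 ≈ 10190.7 mm ≈ 10.19 m.
Near limit Dn = s·(H − f)/(H + s − 2f) = 970 × (10190.7 − 32) / (10190.7 + 970 − 2 × 32) = 970 × 10158.7 / 11096.7 ≈ 888.01 mm ≈ 0.888 m.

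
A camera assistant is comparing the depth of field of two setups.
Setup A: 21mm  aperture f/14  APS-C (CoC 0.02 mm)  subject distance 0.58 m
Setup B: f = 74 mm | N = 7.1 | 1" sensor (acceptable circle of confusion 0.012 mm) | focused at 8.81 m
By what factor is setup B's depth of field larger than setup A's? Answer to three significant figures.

Setup A: H = 21²/(14×0.02) + 21 ≈ 1596.0 mm; DoF = Df − Dn = 899.11 − 428.07 ≈ 471.04 mm.
Setup B: H = 74²/(7.1×0.012) + 74 ≈ 64346.3 mm; DoF = Df − Dn = 10195.8 − 7755.8 ≈ 2440.0 mm.
Ratio = 2440.0 / 471.04 ≈ 5.18.

5.18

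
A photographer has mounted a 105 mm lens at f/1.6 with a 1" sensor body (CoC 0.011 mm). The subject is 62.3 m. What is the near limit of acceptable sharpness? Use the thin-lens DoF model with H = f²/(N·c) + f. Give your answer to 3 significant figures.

56.7 m

Hyperfocal distance H = f²/(N·c) + f = 105²/(1.6 × 0.011) + 105 = 11025/0.0176 + 105 ≈ 626525.5 mm ≈ 626.5 m.
Near limit Dn = s·(H − f)/(H + s − 2f) = 62300 × (626525.5 − 105) / (626525.5 + 62300 − 2 × 105) = 62300 × 626420.5 / 688615.5 ≈ 56673 mm ≈ 56.7 m.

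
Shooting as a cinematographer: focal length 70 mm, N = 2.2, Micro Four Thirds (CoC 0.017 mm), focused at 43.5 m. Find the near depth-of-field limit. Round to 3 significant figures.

Hyperfocal distance H = f²/(N·c) + f = 70²/(2.2 × 0.017) + 70 = 4900/0.0374 + 70 ≈ 131086.0 mm ≈ 131.1 m.
Near limit Dn = s·(H − f)/(H + s − 2f) = 43500 × (131086.0 − 70) / (131086.0 + 43500 − 2 × 70) = 43500 × 131016.0 / 174446.0 ≈ 32670 mm ≈ 32.7 m.

32.7 m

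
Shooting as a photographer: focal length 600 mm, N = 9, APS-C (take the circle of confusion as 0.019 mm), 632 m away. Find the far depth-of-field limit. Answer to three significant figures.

Hyperfocal distance H = f²/(N·c) + f = 600²/(9 × 0.019) + 600 = 360000/0.171 + 600 ≈ 2105863.2 mm ≈ 2106 m.
Far limit Df = s·(H − f)/(H − s) = 632000 × (2105863.2 − 600) / (2105863.2 − 632000) = 632000 × 2105263.2 / 1473863.2 ≈ 902748 mm ≈ 903 m.

903 m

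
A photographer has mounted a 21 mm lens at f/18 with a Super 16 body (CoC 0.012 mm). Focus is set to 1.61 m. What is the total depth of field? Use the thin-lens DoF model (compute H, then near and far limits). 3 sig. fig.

Hyperfocal distance H = f²/(N·c) + f = 21²/(18 × 0.012) + 21 = 441/0.216 + 21 ≈ 2062.7 mm ≈ 2.063 m.
Near limit Dn = s·(H − f)/(H + s − 2f) = 1610 × (2062.7 − 21) / (2062.7 + 1610 − 2 × 21) = 1610 × 2041.7 / 3630.7 ≈ 905.4 mm.
Far limit Df = s·(H − f)/(H − s) = 1610 × (2062.7 − 21) / (2062.7 − 1610) = 1610 × 2041.7 / 452.7 ≈ 7261.6 mm.
Depth of field = Df − Dn = 7261.6 − 905.4 ≈ 6356.2 mm ≈ 6.36 m.

6.36 m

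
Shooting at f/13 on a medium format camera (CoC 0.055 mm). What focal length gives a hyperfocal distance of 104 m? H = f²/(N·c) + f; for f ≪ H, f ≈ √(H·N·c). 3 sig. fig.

From H = f²/(N·c) + f, with f ≪ H: f ≈ √(H·N·c) = √(104000 × 13 × 0.055) = √74360 ≈ 272.7 mm.
Exact: f² + N·c·f − N·c·H = 0 ⇒ f = (−N·c + √((N·c)² + 4·N·c·H))/2 = (−0.715 + √297441)/2 ≈ 272.33 mm ≈ 272 mm.

272 mm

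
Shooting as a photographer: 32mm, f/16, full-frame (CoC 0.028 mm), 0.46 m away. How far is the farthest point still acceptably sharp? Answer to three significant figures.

0.566 m

Hyperfocal distance H = f²/(N·c) + f = 32²/(16 × 0.028) + 32 = 1024/0.448 + 32 ≈ 2317.7 mm ≈ 2.318 m.
Far limit Df = s·(H − f)/(H − s) = 460 × (2317.7 − 32) / (2317.7 − 460) = 460 × 2285.7 / 1857.7 ≈ 565.98 mm ≈ 0.566 m.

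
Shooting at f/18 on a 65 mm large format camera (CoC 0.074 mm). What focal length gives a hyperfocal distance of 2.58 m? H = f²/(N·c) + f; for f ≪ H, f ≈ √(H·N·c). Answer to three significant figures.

58.0 mm

From H = f²/(N·c) + f, with f ≪ H: f ≈ √(H·N·c) = √(2580 × 18 × 0.074) = √3436.6 ≈ 58.62 mm.
Exact: f² + N·c·f − N·c·H = 0 ⇒ f = (−N·c + √((N·c)² + 4·N·c·H))/2 = (−1.332 + √13748)/2 ≈ 57.960 mm ≈ 58.0 mm.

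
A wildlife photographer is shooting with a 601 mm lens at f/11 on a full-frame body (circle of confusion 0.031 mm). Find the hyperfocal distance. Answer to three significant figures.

1060 m

Hyperfocal distance H = f²/(N·c) + f = 601²/(11 × 0.031) + 601 = 361201/0.341 + 601 ≈ 1059841.5 mm ≈ 1060 m.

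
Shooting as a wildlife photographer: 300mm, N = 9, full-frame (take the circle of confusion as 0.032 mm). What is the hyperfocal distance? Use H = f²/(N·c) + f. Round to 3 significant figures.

313 m

Hyperfocal distance H = f²/(N·c) + f = 300²/(9 × 0.032) + 300 = 90000/0.288 + 300 ≈ 312800.0 mm ≈ 313 m.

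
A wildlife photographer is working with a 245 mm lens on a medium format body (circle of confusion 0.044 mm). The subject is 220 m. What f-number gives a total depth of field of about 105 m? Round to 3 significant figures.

Write h = H − f = f²/(N·c). The thin-lens limits are Dn = s·h/(h + (s−f)) and Df = s·h/(h − (s−f)), so DoF = Df − Dn = 2·s·(s−f)·h / (h² − (s−f)²).
That is a quadratic in h: DoF·h² − 2·s·(s−f)·h − DoF·(s−f)² = 0 ⇒ h = (s−f)·(s + √(s² + DoF²)) / DoF = 219755 × (220000 + √(220000² + 105000²)) / 105000 = 219755 × (220000 + 243772) / 105000 ≈ 970632 mm.
Then N = f²/(c·h) = 245² / (0.044 × 970632) = 60025 / 42708 ≈ 1.41.

f/1.41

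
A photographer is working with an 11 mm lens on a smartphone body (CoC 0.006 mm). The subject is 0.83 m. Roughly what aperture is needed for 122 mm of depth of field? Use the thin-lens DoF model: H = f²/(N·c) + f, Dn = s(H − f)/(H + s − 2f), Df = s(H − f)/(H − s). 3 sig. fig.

Write h = H − f = f²/(N·c). The thin-lens limits are Dn = s·h/(h + (s−f)) and Df = s·h/(h − (s−f)), so DoF = Df − Dn = 2·s·(s−f)·h / (h² − (s−f)²).
That is a quadratic in h: DoF·h² − 2·s·(s−f)·h − DoF·(s−f)² = 0 ⇒ h = (s−f)·(s + √(s² + DoF²)) / DoF = 819 × (830 + √(830² + 122²)) / 122 = 819 × (830 + 838.918) / 122 ≈ 11204 mm.
Then N = f²/(c·h) = 11² / (0.006 × 11204) = 121 / 67.222 ≈ 1.80.

f/1.80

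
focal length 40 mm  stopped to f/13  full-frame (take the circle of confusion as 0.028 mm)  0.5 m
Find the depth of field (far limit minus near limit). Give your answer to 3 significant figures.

Hyperfocal distance H = f²/(N·c) + f = 40²/(13 × 0.028) + 40 = 1600/0.364 + 40 ≈ 4435.6 mm ≈ 4.436 m.
Near limit Dn = s·(H − f)/(H + s − 2f) = 500 × (4435.6 − 40) / (4435.6 + 500 − 2 × 40) = 500 × 4395.6 / 4855.6 ≈ 452.63 mm.
Far limit Df = s·(H − f)/(H − s) = 500 × (4435.6 − 40) / (4435.6 − 500) = 500 × 4395.6 / 3935.6 ≈ 558.44 mm.
Depth of field = Df − Dn = 558.44 − 452.63 ≈ 105.81 mm.

106 mm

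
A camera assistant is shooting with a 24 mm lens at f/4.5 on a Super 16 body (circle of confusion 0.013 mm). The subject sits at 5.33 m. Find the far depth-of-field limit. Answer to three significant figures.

Hyperfocal distance H = f²/(N·c) + f = 24²/(4.5 × 0.013) + 24 = 576/0.0585 + 24 ≈ 9870.2 mm ≈ 9.870 m.
Far limit Df = s·(H − f)/(H − s) = 5330 × (9870.2 − 24) / (9870.2 − 5330) = 5330 × 9846.2 / 4540.2 ≈ 11559 mm ≈ 11.6 m.

11.6 m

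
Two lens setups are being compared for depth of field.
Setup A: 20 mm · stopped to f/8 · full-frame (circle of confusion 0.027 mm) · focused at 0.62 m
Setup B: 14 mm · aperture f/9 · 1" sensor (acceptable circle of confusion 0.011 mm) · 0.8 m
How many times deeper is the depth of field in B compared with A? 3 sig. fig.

Setup A: H = 20²/(8×0.027) + 20 ≈ 1871.9 mm; DoF = Df − Dn = 917.16 − 468.28 ≈ 448.88 mm.
Setup B: H = 14²/(9×0.011) + 14 ≈ 1993.8 mm; DoF = Df − Dn = 1326.72 − 572.65 ≈ 754.07 mm.
Ratio = 754.07 / 448.88 ≈ 1.68.

1.68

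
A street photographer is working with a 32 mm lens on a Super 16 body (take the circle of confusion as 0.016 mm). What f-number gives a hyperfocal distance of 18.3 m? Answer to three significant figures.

f/3.50

Rearrange H = f²/(N·c) + f for N: N = f² / ((H − f)·c).
N = 32² / ((18300 − 32) × 0.016) = 1024 / 292.3 ≈ 3.50.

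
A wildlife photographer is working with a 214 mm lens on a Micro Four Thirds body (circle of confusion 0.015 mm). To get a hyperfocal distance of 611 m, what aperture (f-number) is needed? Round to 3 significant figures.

Rearrange H = f²/(N·c) + f for N: N = f² / ((H − f)·c).
N = 214² / ((611000 − 214) × 0.015) = 45796 / 9162 ≈ 5.

f/5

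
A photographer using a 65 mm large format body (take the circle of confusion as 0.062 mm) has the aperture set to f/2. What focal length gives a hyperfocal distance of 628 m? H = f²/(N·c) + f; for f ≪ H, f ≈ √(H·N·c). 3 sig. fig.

From H = f²/(N·c) + f, with f ≪ H: f ≈ √(H·N·c) = √(628000 × 2 × 0.062) = √77872 ≈ 279.1 mm.
The +f correction barely moves this — solving exactly, f² + N·c·f − N·c·H = 0 ⇒ f = (−N·c + √((N·c)² + 4·N·c·H))/2 = (−0.124 + √311488)/2 ≈ 278.99 mm, so f ≈ 279 mm.

279 mm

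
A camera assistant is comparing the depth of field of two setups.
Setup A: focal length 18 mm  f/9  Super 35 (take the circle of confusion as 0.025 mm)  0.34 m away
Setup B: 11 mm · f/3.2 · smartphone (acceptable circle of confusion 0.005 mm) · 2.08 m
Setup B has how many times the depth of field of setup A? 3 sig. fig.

7.69

Setup A: H = 18²/(9×0.025) + 18 ≈ 1458.0 mm; DoF = Df − Dn = 437.92 − 277.87 ≈ 160.05 mm.
Setup B: H = 11²/(3.2×0.005) + 11 ≈ 7573.5 mm; DoF = Df − Dn = 2863.4 − 1633.2 ≈ 1230.2 mm.
Ratio = 1230.2 / 160.05 ≈ 7.69.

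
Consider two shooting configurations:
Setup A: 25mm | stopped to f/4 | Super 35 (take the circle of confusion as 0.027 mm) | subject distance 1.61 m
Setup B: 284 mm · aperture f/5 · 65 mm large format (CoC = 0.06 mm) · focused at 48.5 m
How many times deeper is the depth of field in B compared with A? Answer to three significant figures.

Setup A: H = 25²/(4×0.027) + 25 ≈ 5812.0 mm; DoF = Df − Dn = 2217.29 − 1263.85 ≈ 953.44 mm.
Setup B: H = 284²/(5×0.06) + 284 ≈ 269137.3 mm; DoF = Df − Dn = 59099 − 41125 ≈ 17974 mm.
Ratio = 17974 / 953.44 ≈ 18.9.

18.9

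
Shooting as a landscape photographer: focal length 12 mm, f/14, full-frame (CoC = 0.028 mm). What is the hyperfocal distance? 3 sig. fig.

379 mm

Hyperfocal distance H = f²/(N·c) + f = 12²/(14 × 0.028) + 12 = 144/0.392 + 12 ≈ 379.3 mm ≈ 0.379 m.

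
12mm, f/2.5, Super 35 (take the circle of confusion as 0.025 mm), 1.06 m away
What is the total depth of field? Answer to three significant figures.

1.22 m

Hyperfocal distance H = f²/(N·c) + f = 12²/(2.5 × 0.025) + 12 = 144/0.0625 + 12 ≈ 2316.0 mm ≈ 2.316 m.
Near limit Dn = s·(H − f)/(H + s − 2f) = 1060 × (2316.0 − 12) / (2316.0 + 1060 − 2 × 12) = 1060 × 2304.0 / 3352.0 ≈ 728.6 mm.
Far limit Df = s·(H − f)/(H − s) = 1060 × (2316.0 − 12) / (2316.0 − 1060) = 1060 × 2304.0 / 1256.0 ≈ 1944.5 mm.
Depth of field = Df − Dn = 1944.5 − 728.6 ≈ 1215.9 mm ≈ 1.22 m.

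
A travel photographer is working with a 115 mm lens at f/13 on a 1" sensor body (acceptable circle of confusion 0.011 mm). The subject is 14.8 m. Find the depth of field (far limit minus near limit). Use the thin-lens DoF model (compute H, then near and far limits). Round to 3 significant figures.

4.82 m

Hyperfocal distance H = f²/(N·c) + f = 115²/(13 × 0.011) + 115 = 13225/0.143 + 115 ≈ 92597.5 mm ≈ 92.60 m.
Near limit Dn = s·(H − f)/(H + s − 2f) = 14800 × (92597.5 − 115) / (92597.5 + 14800 − 2 × 115) = 14800 × 92482.5 / 107167.5 ≈ 12772.0 mm.
Far limit Df = s·(H − f)/(H − s) = 14800 × (92597.5 − 115) / (92597.5 − 14800) = 14800 × 92482.5 / 77797.5 ≈ 17593.6 mm.
Depth of field = Df − Dn = 17593.6 − 12772.0 ≈ 4821.6 mm ≈ 4.82 m.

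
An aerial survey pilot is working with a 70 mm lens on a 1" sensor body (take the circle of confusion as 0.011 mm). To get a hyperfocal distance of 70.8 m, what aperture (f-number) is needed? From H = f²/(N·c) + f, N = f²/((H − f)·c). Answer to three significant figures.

Rearrange H = f²/(N·c) + f for N: N = f² / ((H − f)·c).
N = 70² / ((70800 − 70) × 0.011) = 4900 / 778.0 ≈ 6.30.

f/6.30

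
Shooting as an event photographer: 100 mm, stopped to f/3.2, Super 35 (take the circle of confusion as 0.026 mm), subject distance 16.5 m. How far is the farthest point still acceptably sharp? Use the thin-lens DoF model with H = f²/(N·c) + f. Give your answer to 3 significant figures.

Hyperfocal distance H = f²/(N·c) + f = 100²/(3.2 × 0.026) + 100 = 10000/0.0832 + 100 ≈ 120292.3 mm ≈ 120.3 m.
Far limit Df = s·(H − f)/(H − s) = 16500 × (120292.3 − 100) / (120292.3 − 16500) = 16500 × 120192.3 / 103792.3 ≈ 19107 mm ≈ 19.1 m.

19.1 m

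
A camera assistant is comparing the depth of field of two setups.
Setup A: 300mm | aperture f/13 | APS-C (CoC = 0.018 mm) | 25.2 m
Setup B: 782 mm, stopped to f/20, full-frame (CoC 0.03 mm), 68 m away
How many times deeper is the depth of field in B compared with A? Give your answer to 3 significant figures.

Setup A: H = 300²/(13×0.018) + 300 ≈ 384915.4 mm; DoF = Df − Dn = 26944.4 − 23667.7 ≈ 3276.7 mm.
Setup B: H = 782²/(20×0.03) + 782 ≈ 1019988.7 mm; DoF = Df − Dn = 72801.3 − 63792.8 ≈ 9008.5 mm.
Ratio = 9008.5 / 3276.7 ≈ 2.75.

2.75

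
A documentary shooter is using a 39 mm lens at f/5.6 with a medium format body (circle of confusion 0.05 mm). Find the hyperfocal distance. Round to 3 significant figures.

Hyperfocal distance H = f²/(N·c) + f = 39²/(5.6 × 0.05) + 39 = 1521/0.28 + 39 ≈ 5471.1 mm ≈ 5.47 m.

5.47 m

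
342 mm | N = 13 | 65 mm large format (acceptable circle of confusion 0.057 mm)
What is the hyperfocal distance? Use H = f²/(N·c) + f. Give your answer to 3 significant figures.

Hyperfocal distance H = f²/(N·c) + f = 342²/(13 × 0.057) + 342 = 116964/0.741 + 342 ≈ 158188.2 mm ≈ 158 m.

158 m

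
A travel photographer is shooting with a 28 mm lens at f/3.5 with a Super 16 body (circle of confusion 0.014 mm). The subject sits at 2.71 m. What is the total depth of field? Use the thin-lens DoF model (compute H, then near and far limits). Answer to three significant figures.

Hyperfocal distance H = f²/(N·c) + f = 28²/(3.5 × 0.014) + 28 = 784/0.049 + 28 ≈ 16028.0 mm ≈ 16.03 m.
Near limit Dn = s·(H − f)/(H + s − 2f) = 2710 × (16028.0 − 28) / (16028.0 + 2710 − 2 × 28) = 2710 × 16000.0 / 18682.0 ≈ 2320.95 mm.
Far limit Df = s·(H − f)/(H − s) = 2710 × (16028.0 − 28) / (16028.0 − 2710) = 2710 × 16000.0 / 13318.0 ≈ 3255.74 mm.
Depth of field = Df − Dn = 3255.74 − 2320.95 ≈ 934.79 mm ≈ 0.935 m.

0.935 m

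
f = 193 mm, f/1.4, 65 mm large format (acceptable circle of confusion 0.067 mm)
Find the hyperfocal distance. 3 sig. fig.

397 m

Hyperfocal distance H = f²/(N·c) + f = 193²/(1.4 × 0.067) + 193 = 37249/0.0938 + 193 ≈ 397303.9 mm ≈ 397 m.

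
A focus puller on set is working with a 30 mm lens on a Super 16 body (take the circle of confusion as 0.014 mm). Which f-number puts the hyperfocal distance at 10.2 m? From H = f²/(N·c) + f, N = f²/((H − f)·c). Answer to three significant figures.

f/6.32

Rearrange H = f²/(N·c) + f for N: N = f² / ((H − f)·c).
N = 30² / ((10200 − 30) × 0.014) = 900 / 142.4 ≈ 6.32.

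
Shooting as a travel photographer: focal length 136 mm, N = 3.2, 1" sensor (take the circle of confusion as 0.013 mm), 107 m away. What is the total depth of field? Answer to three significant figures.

Hyperfocal distance H = f²/(N·c) + f = 136²/(3.2 × 0.013) + 136 = 18496/0.0416 + 136 ≈ 444751.4 mm ≈ 444.8 m.
Near limit Dn = s·(H − f)/(H + s − 2f) = 107000 × (444751.4 − 136) / (444751.4 + 107000 − 2 × 136) = 107000 × 444615.4 / 551479.4 ≈ 86266 mm.
Far limit Df = s·(H − f)/(H − s) = 107000 × (444751.4 − 136) / (444751.4 − 107000) = 107000 × 444615.4 / 337751.4 ≈ 140855 mm.
Depth of field = Df − Dn = 140855 − 86266 ≈ 54589 mm ≈ 54.6 m.

54.6 m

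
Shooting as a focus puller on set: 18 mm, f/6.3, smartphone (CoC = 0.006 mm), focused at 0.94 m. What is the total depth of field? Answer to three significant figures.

205 mm

Hyperfocal distance H = f²/(N·c) + f = 18²/(6.3 × 0.006) + 18 = 324/0.0378 + 18 ≈ 8589.4 mm ≈ 8.589 m.
Near limit Dn = s·(H − f)/(H + s − 2f) = 940 × (8589.4 − 18) / (8589.4 + 940 − 2 × 18) = 940 × 8571.4 / 9493.4 ≈ 848.71 mm.
Far limit Df = s·(H − f)/(H − s) = 940 × (8589.4 − 18) / (8589.4 − 940) = 940 × 8571.4 / 7649.4 ≈ 1053.30 mm.
Depth of field = Df − Dn = 1053.30 − 848.71 ≈ 204.59 mm.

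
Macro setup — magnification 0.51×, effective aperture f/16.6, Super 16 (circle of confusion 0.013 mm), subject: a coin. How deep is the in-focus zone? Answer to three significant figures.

1.66 mm

At magnification m, DoF ≈ 2·N_eff·c/m² = 2 × 16.6 × 0.013 / 0.51² = 0.4316 / 0.2601 ≈ 1.66 mm.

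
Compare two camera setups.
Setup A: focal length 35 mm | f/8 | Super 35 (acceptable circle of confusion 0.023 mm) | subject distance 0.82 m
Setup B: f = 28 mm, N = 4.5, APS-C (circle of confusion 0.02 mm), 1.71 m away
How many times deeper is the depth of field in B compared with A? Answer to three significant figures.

Setup A: H = 35²/(8×0.023) + 35 ≈ 6692.6 mm; DoF = Df − Dn = 929.61 − 733.51 ≈ 196.10 mm.
Setup B: H = 28²/(4.5×0.02) + 28 ≈ 8739.1 mm; DoF = Df − Dn = 2119.19 − 1433.26 ≈ 685.93 mm.
Ratio = 685.93 / 196.10 ≈ 3.50.

3.50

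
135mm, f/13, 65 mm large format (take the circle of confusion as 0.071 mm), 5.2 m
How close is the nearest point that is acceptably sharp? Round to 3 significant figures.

4.14 m

Hyperfocal distance H = f²/(N·c) + f = 135²/(13 × 0.071) + 135 = 18225/0.923 + 135 ≈ 19880.4 mm ≈ 19.88 m.
Near limit Dn = s·(H − f)/(H + s − 2f) = 5200 × (19880.4 − 135) / (19880.4 + 5200 − 2 × 135) = 5200 × 19745.4 / 24810.4 ≈ 4138.4 mm ≈ 4.14 m.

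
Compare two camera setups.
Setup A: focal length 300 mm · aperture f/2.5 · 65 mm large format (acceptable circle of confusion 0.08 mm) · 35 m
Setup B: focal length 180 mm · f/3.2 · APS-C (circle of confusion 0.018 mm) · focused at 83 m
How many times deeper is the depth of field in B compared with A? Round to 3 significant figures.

Setup A: H = 300²/(2.5×0.08) + 300 ≈ 450300.0 mm; DoF = Df − Dn = 37924.4 − 32494.3 ≈ 5430.1 mm.
Setup B: H = 180²/(3.2×0.018) + 180 ≈ 562680.0 mm; DoF = Df − Dn = 97331 − 72348 ≈ 24983 mm.
Ratio = 24983 / 5430.1 ≈ 4.60.

4.60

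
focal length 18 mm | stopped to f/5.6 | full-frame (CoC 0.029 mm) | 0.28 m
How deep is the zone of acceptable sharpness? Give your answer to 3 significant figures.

74.8 mm

Hyperfocal distance H = f²/(N·c) + f = 18²/(5.6 × 0.029) + 18 = 324/0.1624 + 18 ≈ 2013.1 mm ≈ 2.013 m.
Near limit Dn = s·(H − f)/(H + s − 2f) = 280 × (2013.1 − 18) / (2013.1 + 280 − 2 × 18) = 280 × 1995.1 / 2257.1 ≈ 247.498 mm.
Far limit Df = s·(H − f)/(H − s) = 280 × (2013.1 − 18) / (2013.1 − 280) = 280 × 1995.1 / 1733.1 ≈ 322.329 mm.
Depth of field = Df − Dn = 322.329 − 247.498 ≈ 74.831 mm.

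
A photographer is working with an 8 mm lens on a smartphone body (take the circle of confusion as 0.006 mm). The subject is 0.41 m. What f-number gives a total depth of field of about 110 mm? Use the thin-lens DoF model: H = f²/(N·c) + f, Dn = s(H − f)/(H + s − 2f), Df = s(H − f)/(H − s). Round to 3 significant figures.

Write h = H − f = f²/(N·c). The thin-lens limits are Dn = s·h/(h + (s−f)) and Df = s·h/(h − (s−f)), so DoF = Df − Dn = 2·s·(s−f)·h / (h² − (s−f)²).
That is a quadratic in h: DoF·h² − 2·s·(s−f)·h − DoF·(s−f)² = 0 ⇒ h = (s−f)·(s + √(s² + DoF²)) / DoF = 402 × (410 + √(410² + 110²)) / 110 = 402 × (410 + 424.500) / 110 ≈ 3049.7 mm.
Then N = f²/(c·h) = 8² / (0.006 × 3049.7) = 64 / 18.298 ≈ 3.50.

f/3.50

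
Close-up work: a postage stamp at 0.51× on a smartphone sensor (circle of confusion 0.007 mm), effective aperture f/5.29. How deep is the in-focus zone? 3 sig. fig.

0.285 mm

At magnification m, DoF ≈ 2·N_eff·c/m² = 2 × 5.29 × 0.007 / 0.51² = 0.07406 / 0.2601 ≈ 0.285 mm.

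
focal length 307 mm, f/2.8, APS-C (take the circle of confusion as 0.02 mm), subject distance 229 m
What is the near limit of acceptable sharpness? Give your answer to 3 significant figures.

Hyperfocal distance H = f²/(N·c) + f = 307²/(2.8 × 0.02) + 307 = 94249/0.056 + 307 ≈ 1683324.9 mm ≈ 1683 m.
Near limit Dn = s·(H − f)/(H + s − 2f) = 229000 × (1683324.9 − 307) / (1683324.9 + 229000 − 2 × 307) = 229000 × 1683017.9 / 1911710.9 ≈ 201605 mm ≈ 202 m.

202 m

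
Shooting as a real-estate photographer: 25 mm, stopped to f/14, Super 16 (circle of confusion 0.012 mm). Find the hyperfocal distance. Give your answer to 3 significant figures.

Hyperfocal distance H = f²/(N·c) + f = 25²/(14 × 0.012) + 25 = 625/0.168 + 25 ≈ 3745.2 mm ≈ 3.75 m.

3.75 m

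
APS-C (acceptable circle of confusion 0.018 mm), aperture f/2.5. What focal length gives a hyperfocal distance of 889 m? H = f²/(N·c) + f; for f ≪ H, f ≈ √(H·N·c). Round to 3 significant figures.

From H = f²/(N·c) + f, with f ≪ H: f ≈ √(H·N·c) = √(889000 × 2.5 × 0.018) = √40005 ≈ 200.0 mm.
The +f correction barely moves this — solving exactly, f² + N·c·f − N·c·H = 0 ⇒ f = (−N·c + √((N·c)² + 4·N·c·H))/2 = (−0.045 + √160020)/2 ≈ 199.99 mm, so f ≈ 200 mm.

200 mm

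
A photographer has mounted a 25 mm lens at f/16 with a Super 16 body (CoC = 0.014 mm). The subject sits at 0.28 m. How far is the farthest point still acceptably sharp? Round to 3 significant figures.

Hyperfocal distance H = f²/(N·c) + f = 25²/(16 × 0.014) + 25 = 625/0.224 + 25 ≈ 2815.2 mm ≈ 2.815 m.
Far limit Df = s·(H − f)/(H − s) = 280 × (2815.2 − 25) / (2815.2 − 280) = 280 × 2790.2 / 2535.2 ≈ 308.16 mm.

308 mm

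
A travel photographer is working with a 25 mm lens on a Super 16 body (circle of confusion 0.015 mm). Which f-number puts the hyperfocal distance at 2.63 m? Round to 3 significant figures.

Rearrange H = f²/(N·c) + f for N: N = f² / ((H − f)·c).
N = 25² / ((2630 − 25) × 0.015) = 625 / 39.07 ≈ 16.

f/16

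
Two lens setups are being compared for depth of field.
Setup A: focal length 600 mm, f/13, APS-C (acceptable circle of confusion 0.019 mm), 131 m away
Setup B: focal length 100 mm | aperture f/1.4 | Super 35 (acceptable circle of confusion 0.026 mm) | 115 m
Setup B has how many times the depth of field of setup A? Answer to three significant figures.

4.93

Setup A: H = 600²/(13×0.019) + 600 ≈ 1458089.9 mm; DoF = Df − Dn = 143872 − 120242 ≈ 23630 mm.
Setup B: H = 100²/(1.4×0.026) + 100 ≈ 274825.3 mm; DoF = Df − Dn = 197675 − 81087 ≈ 116588 mm.
Ratio = 116588 / 23630 ≈ 4.93.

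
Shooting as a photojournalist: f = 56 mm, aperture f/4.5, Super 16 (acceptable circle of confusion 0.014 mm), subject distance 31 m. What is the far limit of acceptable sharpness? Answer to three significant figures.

Hyperfocal distance H = f²/(N·c) + f = 56²/(4.5 × 0.014) + 56 = 3136/0.063 + 56 ≈ 49833.8 mm ≈ 49.83 m.
Far limit Df = s·(H − f)/(H − s) = 31000 × (49833.8 − 56) / (49833.8 − 31000) = 31000 × 49777.8 / 18833.8 ≈ 81933 mm ≈ 81.9 m.

81.9 m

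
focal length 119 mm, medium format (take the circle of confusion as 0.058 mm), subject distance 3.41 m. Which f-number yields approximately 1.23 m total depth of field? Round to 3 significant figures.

Write h = H − f = f²/(N·c). The thin-lens limits are Dn = s·h/(h + (s−f)) and Df = s·h/(h − (s−f)), so DoF = Df − Dn = 2·s·(s−f)·h / (h² − (s−f)²).
That is a quadratic in h: DoF·h² − 2·s·(s−f)·h − DoF·(s−f)² = 0 ⇒ h = (s−f)·(s + √(s² + DoF²)) / DoF = 3291 × (3410 + √(3410² + 1230²)) / 1230 = 3291 × (3410 + 3625.05) / 1230 ≈ 18823 mm.
Then N = f²/(c·h) = 119² / (0.058 × 18823) = 14161 / 1091.7 ≈ 13.

f/13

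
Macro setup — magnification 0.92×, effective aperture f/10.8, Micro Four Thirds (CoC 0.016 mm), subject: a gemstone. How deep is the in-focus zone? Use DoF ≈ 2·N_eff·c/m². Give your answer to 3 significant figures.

0.408 mm

At magnification m, DoF ≈ 2·N_eff·c/m² = 2 × 10.8 × 0.016 / 0.92² = 0.3456 / 0.8464 ≈ 0.408 mm.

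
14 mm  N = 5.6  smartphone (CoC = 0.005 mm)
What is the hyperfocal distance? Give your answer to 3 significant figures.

7.01 m

Hyperfocal distance H = f²/(N·c) + f = 14²/(5.6 × 0.005) + 14 = 196/0.028 + 14 ≈ 7014.0 mm ≈ 7.01 m.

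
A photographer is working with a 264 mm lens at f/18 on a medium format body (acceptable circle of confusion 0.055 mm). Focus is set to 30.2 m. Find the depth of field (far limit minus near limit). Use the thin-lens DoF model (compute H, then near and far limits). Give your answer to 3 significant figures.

Hyperfocal distance H = f²/(N·c) + f = 264²/(18 × 0.055) + 264 = 69696/0.99 + 264 ≈ 70664.0 mm ≈ 70.66 m.
Near limit Dn = s·(H − f)/(H + s − 2f) = 30200 × (70664.0 − 264) / (70664.0 + 30200 − 2 × 264) = 30200 × 70400.0 / 100336.0 ≈ 21190 mm.
Far limit Df = s·(H − f)/(H − s) = 30200 × (70664.0 − 264) / (70664.0 − 30200) = 30200 × 70400.0 / 40464.0 ≈ 52543 mm.
Depth of field = Df − Dn = 52543 − 21190 ≈ 31353 mm ≈ 31.4 m.

31.4 m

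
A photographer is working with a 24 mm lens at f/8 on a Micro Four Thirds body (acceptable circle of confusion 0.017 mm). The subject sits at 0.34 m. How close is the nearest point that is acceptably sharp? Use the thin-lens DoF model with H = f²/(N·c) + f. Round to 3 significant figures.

316 mm

Hyperfocal distance H = f²/(N·c) + f = 24²/(8 × 0.017) + 24 = 576/0.136 + 24 ≈ 4259.3 mm ≈ 4.259 m.
Near limit Dn = s·(H − f)/(H + s − 2f) = 340 × (4259.3 − 24) / (4259.3 + 340 − 2 × 24) = 340 × 4235.3 / 4551.3 ≈ 316.39 mm.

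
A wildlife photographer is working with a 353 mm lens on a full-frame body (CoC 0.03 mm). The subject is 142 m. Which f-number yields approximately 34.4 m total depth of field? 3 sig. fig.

Write h = H − f = f²/(N·c). The thin-lens limits are Dn = s·h/(h + (s−f)) and Df = s·h/(h − (s−f)), so DoF = Df − Dn = 2·s·(s−f)·h / (h² − (s−f)²).
That is a quadratic in h: DoF·h² − 2·s·(s−f)·h − DoF·(s−f)² = 0 ⇒ h = (s−f)·(s + √(s² + DoF²)) / DoF = 141647 × (142000 + √(142000² + 34400²)) / 34400 = 141647 × (142000 + 146107) / 34400 ≈ 1186324 mm.
Then N = f²/(c·h) = 353² / (0.03 × 1186324) = 124609 / 35590 ≈ 3.50.

f/3.50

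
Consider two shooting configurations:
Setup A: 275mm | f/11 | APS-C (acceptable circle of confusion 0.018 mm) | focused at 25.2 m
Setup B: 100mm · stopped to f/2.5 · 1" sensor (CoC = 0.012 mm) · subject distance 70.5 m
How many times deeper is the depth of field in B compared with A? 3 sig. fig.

Setup A: H = 275²/(11×0.018) + 275 ≈ 382219.4 mm; DoF = Df − Dn = 26959.3 − 23656.2 ≈ 3303.1 mm.
Setup B: H = 100²/(2.5×0.012) + 100 ≈ 333433.3 mm; DoF = Df − Dn = 89376 − 58207 ≈ 31169 mm.
Ratio = 31169 / 3303.1 ≈ 9.44.

9.44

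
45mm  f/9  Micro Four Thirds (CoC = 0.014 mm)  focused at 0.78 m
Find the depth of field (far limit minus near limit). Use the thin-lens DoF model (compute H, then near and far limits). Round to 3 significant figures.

71.5 mm

Hyperfocal distance H = f²/(N·c) + f = 45²/(9 × 0.014) + 45 = 2025/0.126 + 45 ≈ 16116.4 mm ≈ 16.12 m.
Near limit Dn = s·(H − f)/(H + s − 2f) = 780 × (16116.4 − 45) / (16116.4 + 780 − 2 × 45) = 780 × 16071.4 / 16806.4 ≈ 745.888 mm.
Far limit Df = s·(H − f)/(H − s) = 780 × (16116.4 − 45) / (16116.4 − 780) = 780 × 16071.4 / 15336.4 ≈ 817.382 mm.
Depth of field = Df − Dn = 817.382 − 745.888 ≈ 71.494 mm.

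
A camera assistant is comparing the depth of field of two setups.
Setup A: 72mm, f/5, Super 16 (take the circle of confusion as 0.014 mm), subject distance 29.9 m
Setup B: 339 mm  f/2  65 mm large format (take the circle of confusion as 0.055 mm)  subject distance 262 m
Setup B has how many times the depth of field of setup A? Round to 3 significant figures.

Setup A: H = 72²/(5×0.014) + 72 ≈ 74129.1 mm; DoF = Df − Dn = 50064 − 21315 ≈ 28749 mm.
Setup B: H = 339²/(2×0.055) + 339 ≈ 1045075.4 mm; DoF = Df − Dn = 349546 − 209523 ≈ 140023 mm.
Ratio = 140023 / 28749 ≈ 4.87.

4.87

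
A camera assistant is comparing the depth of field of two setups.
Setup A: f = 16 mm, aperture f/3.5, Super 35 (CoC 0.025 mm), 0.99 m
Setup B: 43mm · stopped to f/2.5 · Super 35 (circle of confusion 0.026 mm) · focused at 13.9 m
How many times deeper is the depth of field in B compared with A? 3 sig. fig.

Setup A: H = 16²/(3.5×0.025) + 16 ≈ 2941.7 mm; DoF = Df − Dn = 1484.06 − 742.74 ≈ 741.32 mm.
Setup B: H = 43²/(2.5×0.026) + 43 ≈ 28489.2 mm; DoF = Df − Dn = 27102 − 9347 ≈ 17755 mm.
Ratio = 17755 / 741.32 ≈ 24.0.

24.0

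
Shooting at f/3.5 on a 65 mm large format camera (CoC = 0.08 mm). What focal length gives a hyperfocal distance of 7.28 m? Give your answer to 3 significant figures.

From H = f²/(N·c) + f, with f ≪ H: f ≈ √(H·N·c) = √(7280 × 3.5 × 0.08) = √2038.4 ≈ 45.15 mm.
Exact: f² + N·c·f − N·c·H = 0 ⇒ f = (−N·c + √((N·c)² + 4·N·c·H))/2 = (−0.28 + √8153.7)/2 ≈ 45.009 mm ≈ 45.0 mm.

45.0 mm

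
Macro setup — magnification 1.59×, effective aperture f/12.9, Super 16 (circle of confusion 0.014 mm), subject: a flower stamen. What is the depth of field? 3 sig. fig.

At magnification m, DoF ≈ 2·N_eff·c/m² = 2 × 12.9 × 0.014 / 1.59² = 0.3612 / 2.528 ≈ 0.143 mm.

0.143 mm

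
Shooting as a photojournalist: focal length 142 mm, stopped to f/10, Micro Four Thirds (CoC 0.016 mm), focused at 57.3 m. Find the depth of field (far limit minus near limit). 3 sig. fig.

Hyperfocal distance H = f²/(N·c) + f = 142²/(10 × 0.016) + 142 = 20164/0.16 + 142 ≈ 126167.0 mm ≈ 126.2 m.
Near limit Dn = s·(H − f)/(H + s − 2f) = 57300 × (126167.0 − 142) / (126167.0 + 57300 − 2 × 142) = 57300 × 126025.0 / 183183.0 ≈ 39421 mm.
Far limit Df = s·(H − f)/(H − s) = 57300 × (126167.0 − 142) / (126167.0 − 57300) = 57300 × 126025.0 / 68867.0 ≈ 104858 mm.
Depth of field = Df − Dn = 104858 − 39421 ≈ 65437 mm ≈ 65.4 m.

65.4 m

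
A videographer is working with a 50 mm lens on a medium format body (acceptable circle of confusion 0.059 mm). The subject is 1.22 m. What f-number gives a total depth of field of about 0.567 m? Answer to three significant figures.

Write h = H − f = f²/(N·c). The thin-lens limits are Dn = s·h/(h + (s−f)) and Df = s·h/(h − (s−f)), so DoF = Df − Dn = 2·s·(s−f)·h / (h² − (s−f)²).
That is a quadratic in h: DoF·h² − 2·s·(s−f)·h − DoF·(s−f)² = 0 ⇒ h = (s−f)·(s + √(s² + DoF²)) / DoF = 1170 × (1220 + √(1220² + 567²)) / 567 = 1170 × (1220 + 1345.32) / 567 ≈ 5293.5 mm.
Then N = f²/(c·h) = 50² / (0.059 × 5293.5) = 2500 / 312.32 ≈ 8.

f/8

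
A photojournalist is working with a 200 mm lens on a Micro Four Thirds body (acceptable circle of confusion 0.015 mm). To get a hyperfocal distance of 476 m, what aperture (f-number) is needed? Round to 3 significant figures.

f/5.60

Rearrange H = f²/(N·c) + f for N: N = f² / ((H − f)·c).
N = 200² / ((476000 − 200) × 0.015) = 40000 / 7137 ≈ 5.60.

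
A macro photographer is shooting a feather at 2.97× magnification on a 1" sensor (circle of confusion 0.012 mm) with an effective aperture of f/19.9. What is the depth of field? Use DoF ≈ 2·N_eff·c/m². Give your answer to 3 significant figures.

At magnification m, DoF ≈ 2·N_eff·c/m² = 2 × 19.9 × 0.012 / 2.97² = 0.4776 / 8.821 ≈ 0.0541 mm.

0.0541 mm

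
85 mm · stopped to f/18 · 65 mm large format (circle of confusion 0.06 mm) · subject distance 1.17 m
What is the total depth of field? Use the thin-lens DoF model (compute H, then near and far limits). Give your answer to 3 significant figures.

Hyperfocal distance H = f²/(N·c) + f = 85²/(18 × 0.06) + 85 = 7225/1.08 + 85 ≈ 6774.8 mm ≈ 6.775 m.
Near limit Dn = s·(H − f)/(H + s − 2f) = 1170 × (6774.8 − 85) / (6774.8 + 1170 − 2 × 85) = 1170 × 6689.8 / 7774.8 ≈ 1006.72 mm.
Far limit Df = s·(H − f)/(H − s) = 1170 × (6774.8 − 85) / (6774.8 − 1170) = 1170 × 6689.8 / 5604.8 ≈ 1396.49 mm.
Depth of field = Df − Dn = 1396.49 − 1006.72 ≈ 389.77 mm.

390 mm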